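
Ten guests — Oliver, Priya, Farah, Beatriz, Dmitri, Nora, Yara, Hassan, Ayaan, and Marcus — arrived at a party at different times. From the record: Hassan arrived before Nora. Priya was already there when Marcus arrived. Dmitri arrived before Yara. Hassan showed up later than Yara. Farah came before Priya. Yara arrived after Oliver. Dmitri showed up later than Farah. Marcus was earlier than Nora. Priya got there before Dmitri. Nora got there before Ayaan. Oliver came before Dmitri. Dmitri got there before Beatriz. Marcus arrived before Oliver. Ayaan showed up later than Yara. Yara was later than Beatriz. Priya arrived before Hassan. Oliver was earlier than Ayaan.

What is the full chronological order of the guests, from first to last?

Farah, Priya, Marcus, Oliver, Dmitri, Beatriz, Yara, Hassan, Nora, Ayaan

The constraints fix every adjacent pair, so only one ordering works:
Farah → Priya → Marcus → Oliver → Dmitri → Beatriz → Yara → Hassan → Nora → Ayaan.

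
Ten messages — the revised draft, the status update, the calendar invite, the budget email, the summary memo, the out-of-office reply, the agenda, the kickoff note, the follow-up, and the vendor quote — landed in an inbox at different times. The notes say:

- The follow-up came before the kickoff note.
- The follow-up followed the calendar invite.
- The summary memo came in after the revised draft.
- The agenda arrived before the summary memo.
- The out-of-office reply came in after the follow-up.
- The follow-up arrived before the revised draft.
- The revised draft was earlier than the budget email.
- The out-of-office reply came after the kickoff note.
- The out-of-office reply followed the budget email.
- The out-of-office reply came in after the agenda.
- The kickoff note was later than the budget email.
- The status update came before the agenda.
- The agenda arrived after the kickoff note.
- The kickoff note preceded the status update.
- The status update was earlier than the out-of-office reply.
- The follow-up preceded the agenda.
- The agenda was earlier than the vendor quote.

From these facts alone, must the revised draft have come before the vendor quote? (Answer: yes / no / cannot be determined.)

Chain the constraints: the revised draft → the budget email → the kickoff note → the agenda → the vendor quote. Each link is directly stated, so the revised draft comes before the vendor quote.

yes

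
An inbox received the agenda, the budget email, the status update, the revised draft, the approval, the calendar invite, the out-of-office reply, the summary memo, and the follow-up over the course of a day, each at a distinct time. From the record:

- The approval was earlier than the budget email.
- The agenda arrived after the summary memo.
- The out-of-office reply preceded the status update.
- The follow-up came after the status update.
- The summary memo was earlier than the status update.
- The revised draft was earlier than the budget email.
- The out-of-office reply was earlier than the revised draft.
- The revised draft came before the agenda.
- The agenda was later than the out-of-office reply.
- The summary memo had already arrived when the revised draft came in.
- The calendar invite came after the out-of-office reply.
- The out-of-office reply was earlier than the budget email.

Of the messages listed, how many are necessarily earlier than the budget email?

4

Directly stated before the budget email: the approval, the out-of-office reply, and the revised draft.
The summary memo reaches the budget email via the summary memo → the revised draft → the budget email.
That's the approval, the out-of-office reply, the revised draft, and the summary memo — 4 in all.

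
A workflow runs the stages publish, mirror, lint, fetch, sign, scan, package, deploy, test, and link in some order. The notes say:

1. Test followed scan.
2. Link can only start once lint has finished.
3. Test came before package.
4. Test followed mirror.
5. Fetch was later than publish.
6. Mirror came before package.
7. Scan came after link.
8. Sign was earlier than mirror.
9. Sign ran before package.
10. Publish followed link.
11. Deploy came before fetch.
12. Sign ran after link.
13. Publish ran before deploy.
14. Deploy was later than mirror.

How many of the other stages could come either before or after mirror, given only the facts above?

Forced before mirror: link, lint, and sign; forced after mirror: deploy, fetch, package, and test.
That leaves publish and scan with no forced order relative to mirror — 2.

2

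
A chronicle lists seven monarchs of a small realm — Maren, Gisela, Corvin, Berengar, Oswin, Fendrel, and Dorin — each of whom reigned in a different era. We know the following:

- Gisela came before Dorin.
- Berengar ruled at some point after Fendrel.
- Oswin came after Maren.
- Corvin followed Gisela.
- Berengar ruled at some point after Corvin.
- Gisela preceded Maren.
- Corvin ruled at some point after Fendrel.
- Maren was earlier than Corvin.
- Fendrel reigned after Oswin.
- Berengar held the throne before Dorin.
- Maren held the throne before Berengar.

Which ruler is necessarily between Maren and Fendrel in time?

Tracing the constraints gives Maren → Oswin → Fendrel, so Oswin sits after Maren and before Fendrel.
No other ruler is forced both after Maren and before Fendrel.

Oswin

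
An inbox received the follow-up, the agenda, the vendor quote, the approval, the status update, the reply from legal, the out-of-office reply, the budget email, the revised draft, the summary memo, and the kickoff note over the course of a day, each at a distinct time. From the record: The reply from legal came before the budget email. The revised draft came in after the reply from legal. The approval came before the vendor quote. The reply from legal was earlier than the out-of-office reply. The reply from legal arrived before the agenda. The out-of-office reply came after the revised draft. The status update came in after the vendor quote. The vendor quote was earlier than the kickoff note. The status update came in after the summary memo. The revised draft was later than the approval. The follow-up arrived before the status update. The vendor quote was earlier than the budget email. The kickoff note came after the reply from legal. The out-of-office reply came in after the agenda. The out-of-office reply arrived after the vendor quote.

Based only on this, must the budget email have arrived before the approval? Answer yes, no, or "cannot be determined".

Tracing the constraints gives the approval → the vendor quote → the budget email, so the approval must come before the budget email.
That means the budget email cannot be before the approval.

no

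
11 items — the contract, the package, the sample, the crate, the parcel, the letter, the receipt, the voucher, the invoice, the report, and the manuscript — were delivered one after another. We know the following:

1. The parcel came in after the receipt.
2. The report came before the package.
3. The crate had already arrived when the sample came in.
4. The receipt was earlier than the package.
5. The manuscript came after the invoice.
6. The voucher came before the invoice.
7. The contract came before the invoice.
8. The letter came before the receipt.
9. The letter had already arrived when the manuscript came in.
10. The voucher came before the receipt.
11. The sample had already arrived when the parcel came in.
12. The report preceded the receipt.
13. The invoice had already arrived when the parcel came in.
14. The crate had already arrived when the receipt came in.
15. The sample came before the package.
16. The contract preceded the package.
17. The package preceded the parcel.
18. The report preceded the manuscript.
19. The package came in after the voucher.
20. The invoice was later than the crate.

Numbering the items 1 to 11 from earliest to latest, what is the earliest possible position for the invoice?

The contract, the crate, and the voucher must all come before the invoice — 3 forced predecessors.
Nothing else is forced ahead of the invoice, so its earliest slot is position 3 + 1 = 4.

4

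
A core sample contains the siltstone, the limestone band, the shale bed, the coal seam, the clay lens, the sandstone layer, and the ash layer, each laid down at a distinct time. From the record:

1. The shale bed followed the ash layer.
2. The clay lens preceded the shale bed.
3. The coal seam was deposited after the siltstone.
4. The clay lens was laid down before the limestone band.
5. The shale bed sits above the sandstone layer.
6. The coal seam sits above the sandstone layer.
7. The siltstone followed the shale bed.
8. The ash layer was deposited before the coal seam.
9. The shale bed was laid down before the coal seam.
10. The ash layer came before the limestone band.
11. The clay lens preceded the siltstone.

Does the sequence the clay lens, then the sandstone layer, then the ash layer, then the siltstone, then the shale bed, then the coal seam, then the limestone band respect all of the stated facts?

no

The constraints require the shale bed before the siltstone, but in the proposed sequence the siltstone appears ahead of the shale bed. That one violation is enough.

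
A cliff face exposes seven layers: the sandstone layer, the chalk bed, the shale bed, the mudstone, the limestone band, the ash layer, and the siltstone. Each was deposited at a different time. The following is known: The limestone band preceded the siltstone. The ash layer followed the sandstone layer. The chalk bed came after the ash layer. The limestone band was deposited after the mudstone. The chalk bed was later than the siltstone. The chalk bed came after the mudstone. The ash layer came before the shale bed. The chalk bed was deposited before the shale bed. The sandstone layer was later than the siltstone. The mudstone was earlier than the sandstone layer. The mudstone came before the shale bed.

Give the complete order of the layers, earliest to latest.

the mudstone, the limestone band, the siltstone, the sandstone layer, the ash layer, the chalk bed, the shale bed

The constraints fix every adjacent pair, so only one ordering works:
the mudstone → the limestone band → the siltstone → the sandstone layer → the ash layer → the chalk bed → the shale bed.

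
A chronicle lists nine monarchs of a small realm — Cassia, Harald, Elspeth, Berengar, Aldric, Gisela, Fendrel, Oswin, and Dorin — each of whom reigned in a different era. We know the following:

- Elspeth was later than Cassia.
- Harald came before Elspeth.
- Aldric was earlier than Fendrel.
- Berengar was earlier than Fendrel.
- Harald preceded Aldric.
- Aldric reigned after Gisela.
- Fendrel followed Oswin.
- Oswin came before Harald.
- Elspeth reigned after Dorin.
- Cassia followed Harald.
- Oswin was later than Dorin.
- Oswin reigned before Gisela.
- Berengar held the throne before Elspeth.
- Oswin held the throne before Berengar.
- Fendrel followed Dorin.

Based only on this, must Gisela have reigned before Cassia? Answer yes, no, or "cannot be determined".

cannot be determined

No chain of stated constraints runs from Gisela to Cassia, and none runs from Cassia to Gisela either.
So the relative order of Gisela and Cassia is not fixed by the given facts.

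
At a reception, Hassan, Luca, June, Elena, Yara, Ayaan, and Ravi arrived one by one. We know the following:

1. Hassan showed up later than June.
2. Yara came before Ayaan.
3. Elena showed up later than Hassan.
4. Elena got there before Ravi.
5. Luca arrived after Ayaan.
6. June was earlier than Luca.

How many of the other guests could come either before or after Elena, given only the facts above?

Forced before Elena: Hassan and June; forced after Elena: Ravi.
That leaves Ayaan, Luca, and Yara with no forced order relative to Elena — 3.

3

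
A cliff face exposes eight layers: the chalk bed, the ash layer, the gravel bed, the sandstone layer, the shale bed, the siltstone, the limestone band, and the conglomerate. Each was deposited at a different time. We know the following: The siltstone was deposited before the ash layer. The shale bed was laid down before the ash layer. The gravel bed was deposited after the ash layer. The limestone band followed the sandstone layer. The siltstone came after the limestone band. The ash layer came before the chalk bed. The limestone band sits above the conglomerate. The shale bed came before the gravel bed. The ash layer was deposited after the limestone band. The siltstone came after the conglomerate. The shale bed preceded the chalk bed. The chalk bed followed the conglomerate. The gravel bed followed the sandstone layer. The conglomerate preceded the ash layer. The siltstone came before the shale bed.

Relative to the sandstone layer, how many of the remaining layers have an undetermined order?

Forced after the sandstone layer: the ash layer, the chalk bed, the gravel bed, the limestone band, the shale bed, and the siltstone.
That leaves the conglomerate with no forced order relative to the sandstone layer — 1.

1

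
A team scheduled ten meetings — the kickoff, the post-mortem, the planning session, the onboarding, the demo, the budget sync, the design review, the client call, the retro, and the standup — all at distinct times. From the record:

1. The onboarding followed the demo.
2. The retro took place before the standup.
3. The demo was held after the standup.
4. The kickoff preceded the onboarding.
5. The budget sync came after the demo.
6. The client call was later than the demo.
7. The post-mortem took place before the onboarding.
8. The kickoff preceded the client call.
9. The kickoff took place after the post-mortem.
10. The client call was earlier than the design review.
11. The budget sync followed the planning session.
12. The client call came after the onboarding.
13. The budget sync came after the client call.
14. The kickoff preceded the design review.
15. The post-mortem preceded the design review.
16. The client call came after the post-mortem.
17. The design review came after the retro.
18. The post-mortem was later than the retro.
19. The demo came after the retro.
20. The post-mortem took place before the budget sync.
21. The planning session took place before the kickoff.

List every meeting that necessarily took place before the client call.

the demo, the kickoff, the onboarding, the planning session, the post-mortem, the retro, the standup

Directly stated before the client call: the demo, the kickoff, the onboarding, and the post-mortem.
The planning session reaches the client call via the planning session → the kickoff → the client call.
The retro reaches the client call via the retro → the post-mortem → the client call.
The standup reaches the client call via the standup → the demo → the client call.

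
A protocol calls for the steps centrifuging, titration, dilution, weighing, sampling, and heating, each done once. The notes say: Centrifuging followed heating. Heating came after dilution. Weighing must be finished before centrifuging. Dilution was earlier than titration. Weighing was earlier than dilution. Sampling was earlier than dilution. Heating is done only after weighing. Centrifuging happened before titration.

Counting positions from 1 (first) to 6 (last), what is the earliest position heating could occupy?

Dilution, sampling, and weighing must all come before heating — 3 forced predecessors.
Nothing else is forced ahead of heating, so its earliest slot is position 3 + 1 = 4.

4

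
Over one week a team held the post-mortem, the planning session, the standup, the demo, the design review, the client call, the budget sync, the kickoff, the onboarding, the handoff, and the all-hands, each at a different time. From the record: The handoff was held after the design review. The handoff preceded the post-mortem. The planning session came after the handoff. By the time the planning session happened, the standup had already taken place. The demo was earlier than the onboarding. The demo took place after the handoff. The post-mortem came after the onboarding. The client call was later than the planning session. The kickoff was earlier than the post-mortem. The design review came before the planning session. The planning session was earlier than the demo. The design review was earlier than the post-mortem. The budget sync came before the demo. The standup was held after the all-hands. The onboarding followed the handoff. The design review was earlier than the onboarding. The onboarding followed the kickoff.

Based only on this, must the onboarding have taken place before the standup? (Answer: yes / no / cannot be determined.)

no

Tracing the constraints gives the standup → the planning session → the demo → the onboarding, so the standup must come before the onboarding.
That means the onboarding cannot be before the standup.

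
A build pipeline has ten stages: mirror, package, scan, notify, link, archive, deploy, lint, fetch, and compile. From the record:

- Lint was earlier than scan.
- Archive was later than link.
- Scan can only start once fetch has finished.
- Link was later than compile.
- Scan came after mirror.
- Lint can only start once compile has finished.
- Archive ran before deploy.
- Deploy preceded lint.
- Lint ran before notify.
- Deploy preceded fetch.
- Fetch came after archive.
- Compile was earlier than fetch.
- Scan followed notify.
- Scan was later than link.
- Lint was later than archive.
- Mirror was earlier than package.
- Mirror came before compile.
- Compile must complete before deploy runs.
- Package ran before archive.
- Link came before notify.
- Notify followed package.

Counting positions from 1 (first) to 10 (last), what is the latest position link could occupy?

Link must come before archive, deploy, fetch, lint, notify, and scan — 6 stages forced after it.
Everything else can be placed before link in some valid order, so link can sit as late as position 10 − 6 = 4.

4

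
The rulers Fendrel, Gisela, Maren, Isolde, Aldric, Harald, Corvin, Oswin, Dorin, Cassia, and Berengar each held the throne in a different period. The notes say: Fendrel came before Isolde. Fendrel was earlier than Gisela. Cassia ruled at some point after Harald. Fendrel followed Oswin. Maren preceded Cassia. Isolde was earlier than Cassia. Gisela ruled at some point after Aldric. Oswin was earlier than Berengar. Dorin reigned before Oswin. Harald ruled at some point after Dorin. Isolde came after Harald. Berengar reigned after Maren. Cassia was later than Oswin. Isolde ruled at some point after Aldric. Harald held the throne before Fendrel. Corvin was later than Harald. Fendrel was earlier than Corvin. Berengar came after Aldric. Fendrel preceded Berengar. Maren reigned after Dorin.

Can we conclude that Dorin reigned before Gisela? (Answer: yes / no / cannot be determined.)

Chain the constraints: Dorin → Harald → Fendrel → Gisela. Each link is directly stated, so Dorin comes before Gisela.

yes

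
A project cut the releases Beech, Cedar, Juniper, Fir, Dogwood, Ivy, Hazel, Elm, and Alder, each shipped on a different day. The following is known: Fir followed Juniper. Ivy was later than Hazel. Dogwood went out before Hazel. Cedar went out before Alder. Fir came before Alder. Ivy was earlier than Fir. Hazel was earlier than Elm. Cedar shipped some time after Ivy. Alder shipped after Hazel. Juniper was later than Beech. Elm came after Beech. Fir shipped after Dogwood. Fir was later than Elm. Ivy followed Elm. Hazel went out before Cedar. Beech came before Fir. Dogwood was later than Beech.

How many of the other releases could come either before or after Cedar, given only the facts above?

2

Forced before Cedar: Beech, Dogwood, Elm, Hazel, and Ivy; forced after Cedar: Alder.
That leaves Fir and Juniper with no forced order relative to Cedar — 2.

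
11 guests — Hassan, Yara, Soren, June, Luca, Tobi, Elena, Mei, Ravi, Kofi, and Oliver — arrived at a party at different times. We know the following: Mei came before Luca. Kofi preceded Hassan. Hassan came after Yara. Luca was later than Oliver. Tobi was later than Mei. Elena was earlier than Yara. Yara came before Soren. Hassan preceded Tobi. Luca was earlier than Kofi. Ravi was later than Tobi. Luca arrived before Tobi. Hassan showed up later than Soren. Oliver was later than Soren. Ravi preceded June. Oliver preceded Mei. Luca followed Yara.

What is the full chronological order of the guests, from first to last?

Elena, Yara, Soren, Oliver, Mei, Luca, Kofi, Hassan, Tobi, Ravi, June

The constraints fix every adjacent pair, so only one ordering works:
Elena → Yara → Soren → Oliver → Mei → Luca → Kofi → Hassan → Tobi → Ravi → June.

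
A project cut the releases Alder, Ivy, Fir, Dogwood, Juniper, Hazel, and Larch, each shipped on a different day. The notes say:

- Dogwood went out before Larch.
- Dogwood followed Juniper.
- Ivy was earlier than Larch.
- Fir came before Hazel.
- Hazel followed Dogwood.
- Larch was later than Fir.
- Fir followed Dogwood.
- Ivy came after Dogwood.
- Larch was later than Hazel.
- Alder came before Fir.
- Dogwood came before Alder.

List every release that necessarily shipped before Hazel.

Alder, Dogwood, Fir, Juniper

Directly stated before Hazel: Dogwood and Fir.
Alder reaches Hazel via Alder → Fir → Hazel.
Juniper reaches Hazel via Juniper → Dogwood → Hazel.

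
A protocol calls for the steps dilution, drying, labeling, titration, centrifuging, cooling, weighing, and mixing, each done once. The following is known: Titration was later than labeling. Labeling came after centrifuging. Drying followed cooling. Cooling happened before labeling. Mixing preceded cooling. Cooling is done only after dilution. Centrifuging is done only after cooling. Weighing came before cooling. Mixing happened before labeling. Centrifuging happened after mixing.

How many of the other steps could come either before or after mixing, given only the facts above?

2

Forced after mixing: centrifuging, cooling, drying, labeling, and titration.
That leaves dilution and weighing with no forced order relative to mixing — 2.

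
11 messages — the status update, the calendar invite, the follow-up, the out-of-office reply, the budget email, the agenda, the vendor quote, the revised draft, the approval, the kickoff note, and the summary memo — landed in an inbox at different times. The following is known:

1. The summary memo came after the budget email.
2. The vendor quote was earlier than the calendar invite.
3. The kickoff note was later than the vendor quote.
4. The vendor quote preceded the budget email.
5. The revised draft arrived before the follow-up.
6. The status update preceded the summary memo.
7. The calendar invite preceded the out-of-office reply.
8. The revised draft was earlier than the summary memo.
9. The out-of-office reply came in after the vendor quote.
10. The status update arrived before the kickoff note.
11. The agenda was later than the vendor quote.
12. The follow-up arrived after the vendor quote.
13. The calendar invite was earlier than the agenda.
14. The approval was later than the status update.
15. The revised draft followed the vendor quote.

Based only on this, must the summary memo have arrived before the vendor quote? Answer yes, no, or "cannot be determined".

Tracing the constraints gives the vendor quote → the budget email → the summary memo, so the vendor quote must come before the summary memo.
That means the summary memo cannot be before the vendor quote.

no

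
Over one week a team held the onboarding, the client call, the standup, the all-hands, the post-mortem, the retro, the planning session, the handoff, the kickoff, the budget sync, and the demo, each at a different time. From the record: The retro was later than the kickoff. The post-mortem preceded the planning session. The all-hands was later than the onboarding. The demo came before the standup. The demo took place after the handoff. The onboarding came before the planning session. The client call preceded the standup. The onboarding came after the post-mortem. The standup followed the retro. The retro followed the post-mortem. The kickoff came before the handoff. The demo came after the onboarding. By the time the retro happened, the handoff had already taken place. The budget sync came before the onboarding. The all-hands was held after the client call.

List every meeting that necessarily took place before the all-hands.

Directly stated before the all-hands: the client call and the onboarding.
The budget sync reaches the all-hands via the budget sync → the onboarding → the all-hands.
The post-mortem reaches the all-hands via the post-mortem → the onboarding → the all-hands.
No chain forces the retro (or any of the others) ahead of the all-hands.

the budget sync, the client call, the onboarding, the post-mortem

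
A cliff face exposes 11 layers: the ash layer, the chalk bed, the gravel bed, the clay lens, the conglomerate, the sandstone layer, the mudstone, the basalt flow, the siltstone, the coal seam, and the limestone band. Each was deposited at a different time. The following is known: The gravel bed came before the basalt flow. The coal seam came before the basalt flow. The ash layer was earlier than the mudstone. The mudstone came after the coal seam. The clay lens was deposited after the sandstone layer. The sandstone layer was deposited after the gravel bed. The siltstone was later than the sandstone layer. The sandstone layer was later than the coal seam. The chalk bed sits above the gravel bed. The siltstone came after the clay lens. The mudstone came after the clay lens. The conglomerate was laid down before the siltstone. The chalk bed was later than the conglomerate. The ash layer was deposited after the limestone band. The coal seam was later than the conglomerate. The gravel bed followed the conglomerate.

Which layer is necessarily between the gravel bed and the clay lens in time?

Tracing the constraints gives the gravel bed → the sandstone layer → the clay lens, so the sandstone layer sits after the gravel bed and before the clay lens.
No other layer is forced both after the gravel bed and before the clay lens.

the sandstone layer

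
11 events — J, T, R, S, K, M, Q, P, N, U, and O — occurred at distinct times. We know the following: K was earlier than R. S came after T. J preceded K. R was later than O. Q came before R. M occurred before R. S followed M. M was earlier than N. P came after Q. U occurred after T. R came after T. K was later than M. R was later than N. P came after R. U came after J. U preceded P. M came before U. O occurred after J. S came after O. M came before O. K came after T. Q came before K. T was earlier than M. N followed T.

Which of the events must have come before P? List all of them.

Directly stated before P: Q, R, and U.
J reaches P via J → U → P.
K reaches P via K → R → P.
M reaches P via M → R → P.
Likewise N, O, and T each reach P by chaining the stated constraints.

J, K, M, N, O, Q, R, T, U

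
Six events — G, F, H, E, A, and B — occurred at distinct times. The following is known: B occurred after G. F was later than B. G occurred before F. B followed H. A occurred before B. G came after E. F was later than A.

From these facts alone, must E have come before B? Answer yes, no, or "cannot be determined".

yes

Chain the constraints: E → G → B. Each link is directly stated, so E comes before B.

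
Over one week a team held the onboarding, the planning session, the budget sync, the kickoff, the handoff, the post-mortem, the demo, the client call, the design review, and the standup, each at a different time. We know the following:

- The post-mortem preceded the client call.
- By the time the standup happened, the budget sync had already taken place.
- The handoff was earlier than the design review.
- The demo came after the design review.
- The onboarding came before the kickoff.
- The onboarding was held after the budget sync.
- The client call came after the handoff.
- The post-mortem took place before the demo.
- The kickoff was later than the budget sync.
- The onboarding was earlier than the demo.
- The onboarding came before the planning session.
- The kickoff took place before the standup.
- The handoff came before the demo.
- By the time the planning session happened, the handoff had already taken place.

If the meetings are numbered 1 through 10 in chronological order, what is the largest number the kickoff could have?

The kickoff must come before the standup — 1 meeting forced after it.
Everything else can be placed before the kickoff in some valid order, so the kickoff can sit as late as position 10 − 1 = 9.

9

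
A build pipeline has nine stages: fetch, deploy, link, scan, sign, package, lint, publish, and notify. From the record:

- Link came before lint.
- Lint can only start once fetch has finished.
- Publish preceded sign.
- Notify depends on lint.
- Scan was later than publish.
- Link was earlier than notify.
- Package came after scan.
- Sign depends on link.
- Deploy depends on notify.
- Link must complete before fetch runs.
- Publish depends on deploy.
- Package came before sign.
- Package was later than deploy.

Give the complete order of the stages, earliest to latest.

link, fetch, lint, notify, deploy, publish, scan, package, sign

The constraints fix every adjacent pair, so only one ordering works:
link → fetch → lint → notify → deploy → publish → scan → package → sign.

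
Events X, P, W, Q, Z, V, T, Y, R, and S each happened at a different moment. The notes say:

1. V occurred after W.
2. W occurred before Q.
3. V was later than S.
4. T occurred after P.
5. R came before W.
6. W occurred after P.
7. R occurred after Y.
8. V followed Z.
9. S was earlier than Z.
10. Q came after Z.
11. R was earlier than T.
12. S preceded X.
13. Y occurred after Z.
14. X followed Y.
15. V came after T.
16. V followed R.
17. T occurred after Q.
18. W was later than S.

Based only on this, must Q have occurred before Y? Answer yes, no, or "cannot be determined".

Tracing the constraints gives Y → R → W → Q, so Y must come before Q.
That means Q cannot be before Y.

no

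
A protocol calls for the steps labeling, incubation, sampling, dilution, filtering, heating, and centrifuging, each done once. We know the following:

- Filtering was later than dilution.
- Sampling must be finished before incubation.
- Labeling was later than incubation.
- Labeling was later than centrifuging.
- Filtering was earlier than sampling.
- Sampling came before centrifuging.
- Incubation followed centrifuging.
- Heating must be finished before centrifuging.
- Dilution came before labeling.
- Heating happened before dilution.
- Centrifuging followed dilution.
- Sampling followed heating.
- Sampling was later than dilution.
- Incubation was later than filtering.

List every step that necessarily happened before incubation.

centrifuging, dilution, filtering, heating, sampling

Directly stated before incubation: centrifuging, filtering, and sampling.
Dilution reaches incubation via dilution → centrifuging → incubation.
Heating reaches incubation via heating → sampling → incubation.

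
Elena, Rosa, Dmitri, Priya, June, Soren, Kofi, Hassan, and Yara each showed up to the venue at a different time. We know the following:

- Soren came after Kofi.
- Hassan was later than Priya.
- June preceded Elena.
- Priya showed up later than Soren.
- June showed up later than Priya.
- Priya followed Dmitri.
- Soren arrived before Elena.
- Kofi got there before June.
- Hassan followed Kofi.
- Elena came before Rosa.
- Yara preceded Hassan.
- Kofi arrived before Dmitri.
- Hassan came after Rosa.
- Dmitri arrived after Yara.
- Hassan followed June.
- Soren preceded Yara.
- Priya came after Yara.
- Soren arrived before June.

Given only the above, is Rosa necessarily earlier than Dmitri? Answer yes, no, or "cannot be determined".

Tracing the constraints gives Dmitri → Priya → June → Elena → Rosa, so Dmitri must come before Rosa.
That means Rosa cannot be before Dmitri.

no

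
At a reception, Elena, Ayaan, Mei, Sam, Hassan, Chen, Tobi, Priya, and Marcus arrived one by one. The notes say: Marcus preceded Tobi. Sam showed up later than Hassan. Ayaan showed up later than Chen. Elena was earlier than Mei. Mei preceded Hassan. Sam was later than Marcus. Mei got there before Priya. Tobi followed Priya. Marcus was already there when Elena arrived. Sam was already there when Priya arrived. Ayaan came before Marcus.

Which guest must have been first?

Chen has a chain of constraints placing them before every other guest, so Chen must be first.

Chen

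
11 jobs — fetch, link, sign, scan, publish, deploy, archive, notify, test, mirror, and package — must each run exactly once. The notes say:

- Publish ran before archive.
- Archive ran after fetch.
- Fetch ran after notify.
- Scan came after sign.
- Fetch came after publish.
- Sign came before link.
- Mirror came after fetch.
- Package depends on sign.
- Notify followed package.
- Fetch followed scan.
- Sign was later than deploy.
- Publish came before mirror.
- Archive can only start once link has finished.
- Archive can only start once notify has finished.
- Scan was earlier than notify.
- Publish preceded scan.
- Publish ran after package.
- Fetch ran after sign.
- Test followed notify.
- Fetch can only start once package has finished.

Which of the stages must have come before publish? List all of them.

Directly stated before publish: package.
Deploy reaches publish via deploy → sign → package → publish.
Sign reaches publish via sign → package → publish.

deploy, package, sign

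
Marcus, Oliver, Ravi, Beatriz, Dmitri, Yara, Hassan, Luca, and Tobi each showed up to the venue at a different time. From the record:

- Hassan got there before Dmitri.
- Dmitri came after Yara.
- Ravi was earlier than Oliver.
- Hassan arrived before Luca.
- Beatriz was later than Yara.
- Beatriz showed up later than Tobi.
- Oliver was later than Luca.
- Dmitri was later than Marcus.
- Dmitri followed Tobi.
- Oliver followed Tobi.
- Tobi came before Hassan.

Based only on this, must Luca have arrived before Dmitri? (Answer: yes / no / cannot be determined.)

No chain of stated constraints runs from Luca to Dmitri, and none runs from Dmitri to Luca either.
So the relative order of Luca and Dmitri is not fixed by the given facts.

cannot be determined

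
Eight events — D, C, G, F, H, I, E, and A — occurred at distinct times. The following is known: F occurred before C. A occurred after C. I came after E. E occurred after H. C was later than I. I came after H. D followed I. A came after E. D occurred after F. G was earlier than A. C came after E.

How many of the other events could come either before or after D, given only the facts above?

Forced before D: E, F, H, and I.
That leaves A, C, and G with no forced order relative to D — 3.

3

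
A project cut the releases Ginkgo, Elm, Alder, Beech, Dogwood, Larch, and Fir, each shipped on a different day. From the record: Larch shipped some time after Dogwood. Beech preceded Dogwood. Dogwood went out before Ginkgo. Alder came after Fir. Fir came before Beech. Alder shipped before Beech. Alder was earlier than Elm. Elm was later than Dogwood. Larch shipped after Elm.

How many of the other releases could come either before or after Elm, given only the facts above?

Forced before Elm: Alder, Beech, Dogwood, and Fir; forced after Elm: Larch.
That leaves Ginkgo with no forced order relative to Elm — 1.

1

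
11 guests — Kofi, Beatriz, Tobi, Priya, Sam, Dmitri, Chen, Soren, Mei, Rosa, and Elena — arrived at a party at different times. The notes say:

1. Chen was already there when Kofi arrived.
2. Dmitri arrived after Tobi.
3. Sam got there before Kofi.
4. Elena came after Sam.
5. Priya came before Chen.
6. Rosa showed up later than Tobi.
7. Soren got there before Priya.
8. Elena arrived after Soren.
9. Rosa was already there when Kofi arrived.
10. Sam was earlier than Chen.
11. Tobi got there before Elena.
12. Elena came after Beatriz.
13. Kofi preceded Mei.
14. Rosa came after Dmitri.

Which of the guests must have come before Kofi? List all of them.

Directly stated before Kofi: Chen, Rosa, and Sam.
Dmitri reaches Kofi via Dmitri → Rosa → Kofi.
Priya reaches Kofi via Priya → Chen → Kofi.
Soren reaches Kofi via Soren → Priya → Chen → Kofi.
Likewise Tobi reaches Kofi by chaining the stated constraints.
No chain forces Mei (or any of the others) ahead of Kofi.

Chen, Dmitri, Priya, Rosa, Sam, Soren, Tobi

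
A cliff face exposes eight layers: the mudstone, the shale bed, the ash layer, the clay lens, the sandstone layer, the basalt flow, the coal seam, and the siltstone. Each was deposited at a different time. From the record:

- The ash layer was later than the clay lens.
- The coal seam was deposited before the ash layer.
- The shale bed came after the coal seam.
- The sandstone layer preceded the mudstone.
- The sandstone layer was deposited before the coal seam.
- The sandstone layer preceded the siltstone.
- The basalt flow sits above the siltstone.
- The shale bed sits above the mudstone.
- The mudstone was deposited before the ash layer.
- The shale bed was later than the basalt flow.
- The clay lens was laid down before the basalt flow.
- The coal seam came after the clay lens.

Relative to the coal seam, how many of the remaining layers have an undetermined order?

3

Forced before the coal seam: the clay lens and the sandstone layer; forced after the coal seam: the ash layer and the shale bed.
That leaves the basalt flow, the mudstone, and the siltstone with no forced order relative to the coal seam — 3.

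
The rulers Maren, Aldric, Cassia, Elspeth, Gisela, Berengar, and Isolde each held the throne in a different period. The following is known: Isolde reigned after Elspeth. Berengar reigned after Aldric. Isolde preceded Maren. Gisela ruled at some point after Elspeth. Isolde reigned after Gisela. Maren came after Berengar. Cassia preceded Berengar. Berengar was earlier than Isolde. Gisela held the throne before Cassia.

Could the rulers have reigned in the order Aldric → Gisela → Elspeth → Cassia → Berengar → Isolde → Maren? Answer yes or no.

no

The constraints require Elspeth before Gisela, but in the proposed sequence Gisela appears ahead of Elspeth. That one violation is enough.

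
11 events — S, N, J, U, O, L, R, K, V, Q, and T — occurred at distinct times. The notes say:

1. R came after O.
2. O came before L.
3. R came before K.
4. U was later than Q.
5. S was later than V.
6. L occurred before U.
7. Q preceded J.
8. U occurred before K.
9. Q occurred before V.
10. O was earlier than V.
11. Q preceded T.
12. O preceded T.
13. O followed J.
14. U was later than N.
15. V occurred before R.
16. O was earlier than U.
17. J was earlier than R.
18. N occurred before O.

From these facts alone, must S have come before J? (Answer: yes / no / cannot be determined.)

Tracing the constraints gives J → O → V → S, so J must come before S.
That means S cannot be before J.

no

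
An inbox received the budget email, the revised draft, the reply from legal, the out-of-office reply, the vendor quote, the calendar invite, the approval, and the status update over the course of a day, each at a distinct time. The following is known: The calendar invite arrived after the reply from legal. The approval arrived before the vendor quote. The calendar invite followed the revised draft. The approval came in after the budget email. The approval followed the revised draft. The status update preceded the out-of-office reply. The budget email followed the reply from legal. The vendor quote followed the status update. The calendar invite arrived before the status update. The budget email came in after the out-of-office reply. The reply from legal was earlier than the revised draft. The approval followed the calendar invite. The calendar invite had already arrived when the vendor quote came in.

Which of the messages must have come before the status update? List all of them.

the calendar invite, the reply from legal, the revised draft

Directly stated before the status update: the calendar invite.
The reply from legal reaches the status update via the reply from legal → the calendar invite → the status update.
The revised draft reaches the status update via the revised draft → the calendar invite → the status update.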